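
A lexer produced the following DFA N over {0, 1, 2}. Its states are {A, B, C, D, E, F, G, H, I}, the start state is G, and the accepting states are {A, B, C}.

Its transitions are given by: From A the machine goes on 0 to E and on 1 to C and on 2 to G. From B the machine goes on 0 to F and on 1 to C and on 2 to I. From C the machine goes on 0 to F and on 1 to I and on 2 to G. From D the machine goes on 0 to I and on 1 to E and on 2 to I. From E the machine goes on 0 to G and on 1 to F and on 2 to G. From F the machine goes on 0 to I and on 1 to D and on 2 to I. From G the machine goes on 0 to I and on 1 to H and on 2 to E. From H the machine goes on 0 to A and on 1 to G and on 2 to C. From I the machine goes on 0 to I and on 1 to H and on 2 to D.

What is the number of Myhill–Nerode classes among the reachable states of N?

5

Reachable states from the start: {A,C,D,E,F,G,H,I}. Unreachable: {B} — drop them.
P0 = {A,C} | {D,E,F,G,H,I}.
On input 1, block {A,C} splits into {A} and {C}.
Refine {D,E,F,G,H,I} on symbol 0: members go to different blocks, giving {D,E,F,G,I} and {H}.
Split {D,E,F,G,I} by δ(·,1) → {D,E,F} and {G,I}.
Stable partition: {A} | {D,E,F} | {C} | {H} | {G,I} — 5 equivalence classes.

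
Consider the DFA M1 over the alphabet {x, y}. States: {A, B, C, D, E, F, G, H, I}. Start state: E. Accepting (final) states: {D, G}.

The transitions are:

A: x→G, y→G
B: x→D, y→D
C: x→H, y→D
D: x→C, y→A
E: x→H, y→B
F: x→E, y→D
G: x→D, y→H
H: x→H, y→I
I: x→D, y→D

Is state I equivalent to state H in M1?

First remove the unreachable states {F}; 8 states remain.
Initial partition by acceptance: {D,G} | {A,B,C,E,H,I}.
Refine {D,G} on symbol x: members go to different blocks, giving {D} and {G}.
On input x, block {A,B,C,E,H,I} splits into {C,E,H} and {B,I} and {A}.
Refine {C,E,H} on symbol y: members go to different blocks, giving {E,H} and {C}.
The partition is now stable with 6 blocks: {D} | {E,H} | {G} | {B,I} | {A} | {C}.
I and H end up in different blocks, so they are distinguishable. For instance, the string 'x' is accepted from only I.

No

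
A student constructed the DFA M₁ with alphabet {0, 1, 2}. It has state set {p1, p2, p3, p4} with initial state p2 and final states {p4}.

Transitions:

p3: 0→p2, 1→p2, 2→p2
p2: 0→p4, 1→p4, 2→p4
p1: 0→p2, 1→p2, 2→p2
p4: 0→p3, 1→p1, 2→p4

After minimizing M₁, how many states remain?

3

P0 = {p4} | {p1,p2,p3}.
Refine {p1,p2,p3} on symbol 0: members go to different blocks, giving {p1,p3} and {p2}.
Stable partition: {p4} | {p1,p3} | {p2} — 3 equivalence classes.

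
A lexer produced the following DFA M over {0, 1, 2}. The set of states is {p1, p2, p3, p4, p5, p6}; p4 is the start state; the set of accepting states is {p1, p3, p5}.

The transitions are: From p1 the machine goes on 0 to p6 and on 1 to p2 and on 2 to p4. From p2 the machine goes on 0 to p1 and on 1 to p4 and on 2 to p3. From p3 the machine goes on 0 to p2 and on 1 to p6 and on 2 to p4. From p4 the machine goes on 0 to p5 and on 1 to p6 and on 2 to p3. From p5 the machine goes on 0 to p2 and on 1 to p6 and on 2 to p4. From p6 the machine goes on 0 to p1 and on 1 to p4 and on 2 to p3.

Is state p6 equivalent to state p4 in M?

Yes

Every state is reachable, so we keep all 6.
P0 = {p1,p3,p5} | {p2,p4,p6}.
No further refinement is possible. Final partition (2 blocks): {p1,p3,p5} | {p2,p4,p6}.
p6 and p4 lie in the same block of the stable partition, so they are equivalent — no string distinguishes them.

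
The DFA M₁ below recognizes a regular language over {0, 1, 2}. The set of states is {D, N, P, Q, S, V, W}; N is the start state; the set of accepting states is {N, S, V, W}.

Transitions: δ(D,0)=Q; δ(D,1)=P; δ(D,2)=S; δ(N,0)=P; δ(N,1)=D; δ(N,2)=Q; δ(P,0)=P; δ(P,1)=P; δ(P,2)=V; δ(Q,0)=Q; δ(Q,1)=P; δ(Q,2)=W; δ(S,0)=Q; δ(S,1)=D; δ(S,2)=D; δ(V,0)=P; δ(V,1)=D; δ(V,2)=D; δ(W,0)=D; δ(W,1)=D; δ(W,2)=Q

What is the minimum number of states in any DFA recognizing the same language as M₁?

2

Every state is reachable, so we keep all 7.
Initial partition by acceptance: {N,S,V,W} | {D,P,Q}.
No further refinement is possible. Final partition (2 blocks): {N,S,V,W} | {D,P,Q}.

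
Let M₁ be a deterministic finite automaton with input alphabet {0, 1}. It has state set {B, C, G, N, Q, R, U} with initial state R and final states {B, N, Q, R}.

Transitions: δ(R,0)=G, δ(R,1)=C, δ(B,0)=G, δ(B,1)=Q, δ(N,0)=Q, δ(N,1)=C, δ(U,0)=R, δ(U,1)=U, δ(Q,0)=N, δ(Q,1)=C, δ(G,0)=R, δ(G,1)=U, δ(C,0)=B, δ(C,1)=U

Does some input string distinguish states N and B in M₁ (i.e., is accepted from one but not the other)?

P0 = {B,N,Q,R} | {C,G,U}.
On input 0, block {B,N,Q,R} splits into {N,Q} and {B,R}.
Split {B,R} by δ(·,1) → {R} and {B}.
On input 0, block {C,G,U} splits into {G,U} and {C}.
The partition is now stable with 5 blocks: {N,Q} | {G,U} | {R} | {B} | {C}.
N and B end up in different blocks, so they are distinguishable. For instance, the string '0' is accepted from only N.

Yes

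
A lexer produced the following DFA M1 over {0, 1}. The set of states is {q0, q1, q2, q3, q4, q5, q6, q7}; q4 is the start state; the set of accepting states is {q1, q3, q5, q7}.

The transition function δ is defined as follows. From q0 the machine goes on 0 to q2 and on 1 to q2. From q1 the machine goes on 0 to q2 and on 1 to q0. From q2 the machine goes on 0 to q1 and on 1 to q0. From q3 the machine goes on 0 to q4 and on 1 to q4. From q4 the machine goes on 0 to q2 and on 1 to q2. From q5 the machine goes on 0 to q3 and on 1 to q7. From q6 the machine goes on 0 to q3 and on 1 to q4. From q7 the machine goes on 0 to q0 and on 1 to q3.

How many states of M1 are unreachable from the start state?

BFS from q4 reaches {q0, q1, q2, q4}; the 4 state(s) q3, q5, q6, q7 are never visited.

4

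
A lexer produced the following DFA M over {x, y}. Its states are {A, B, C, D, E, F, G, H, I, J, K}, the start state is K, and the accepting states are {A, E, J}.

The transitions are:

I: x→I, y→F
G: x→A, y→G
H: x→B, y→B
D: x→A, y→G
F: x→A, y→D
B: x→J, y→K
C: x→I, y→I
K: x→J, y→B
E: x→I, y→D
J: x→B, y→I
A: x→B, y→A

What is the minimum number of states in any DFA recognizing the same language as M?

Reachable states from the start: {A,B,D,F,G,I,J,K}. Unreachable: {C,E,H} — drop them.
Initial partition by acceptance: {A,J} | {B,D,F,G,I,K}.
On input y, block {A,J} splits into {A} and {J}.
Split {B,D,F,G,I,K} by δ(·,x) → {D,F,G} and {B,K} and {I}.
No further refinement is possible. Final partition (5 blocks): {A} | {D,F,G} | {J} | {B,K} | {I}.

5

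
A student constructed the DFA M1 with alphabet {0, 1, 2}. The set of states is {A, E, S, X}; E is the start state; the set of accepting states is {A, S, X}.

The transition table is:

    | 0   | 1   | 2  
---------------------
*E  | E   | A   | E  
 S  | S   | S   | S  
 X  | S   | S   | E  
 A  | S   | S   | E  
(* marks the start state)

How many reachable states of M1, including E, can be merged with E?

First remove the unreachable states {X}; 3 states remain.
Initial partition by acceptance: {A,S} | {E}.
Refine {A,S} on symbol 2: members go to different blocks, giving {S} and {A}.
Stable partition: {S} | {E} | {A} — 3 equivalence classes.
The equivalence class containing E is {E}, of size 1.

1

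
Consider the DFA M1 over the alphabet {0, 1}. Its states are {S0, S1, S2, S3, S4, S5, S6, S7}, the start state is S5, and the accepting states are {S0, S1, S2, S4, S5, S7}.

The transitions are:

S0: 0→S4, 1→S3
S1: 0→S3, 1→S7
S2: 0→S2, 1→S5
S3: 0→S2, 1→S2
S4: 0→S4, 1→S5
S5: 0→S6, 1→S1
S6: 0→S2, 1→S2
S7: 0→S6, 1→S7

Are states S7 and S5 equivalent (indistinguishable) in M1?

States {S0,S4} cannot be reached from the start state, so discard them.
P0 = {S1,S2,S5,S7} | {S3,S6}.
On input 0, block {S1,S2,S5,S7} splits into {S1,S5,S7} and {S2}.
Stable partition: {S1,S5,S7} | {S3,S6} | {S2} — 3 equivalence classes.
S7 and S5 lie in the same block of the stable partition, so they are equivalent — no string distinguishes them.

Yes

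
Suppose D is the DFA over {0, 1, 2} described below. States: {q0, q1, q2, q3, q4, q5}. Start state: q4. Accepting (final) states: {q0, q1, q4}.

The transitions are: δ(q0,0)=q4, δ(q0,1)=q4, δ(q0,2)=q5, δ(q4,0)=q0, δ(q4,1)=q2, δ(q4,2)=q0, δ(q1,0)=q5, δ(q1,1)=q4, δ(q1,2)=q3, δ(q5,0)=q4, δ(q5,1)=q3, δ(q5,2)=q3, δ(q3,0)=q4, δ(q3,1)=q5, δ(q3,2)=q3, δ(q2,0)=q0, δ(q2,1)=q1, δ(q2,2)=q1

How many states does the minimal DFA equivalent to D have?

All states are reachable from the start state.
Initial partition by acceptance: {q0,q1,q4} | {q2,q3,q5}.
On input 0, block {q0,q1,q4} splits into {q0,q4} and {q1}.
On input 1, block {q0,q4} splits into {q0} and {q4}.
On input 0, block {q2,q3,q5} splits into {q3,q5} and {q2}.
Stable partition: {q0} | {q3,q5} | {q1} | {q4} | {q2} — 5 equivalence classes.

5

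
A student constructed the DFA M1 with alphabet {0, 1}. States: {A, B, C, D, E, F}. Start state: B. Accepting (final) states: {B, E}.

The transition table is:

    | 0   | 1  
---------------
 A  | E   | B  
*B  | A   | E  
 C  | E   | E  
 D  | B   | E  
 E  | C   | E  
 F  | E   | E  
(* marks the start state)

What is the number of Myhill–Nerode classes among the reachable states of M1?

2

Reachable states from the start: {A,B,C,E}. Unreachable: {D,F} — drop them.
P0 = {B,E} | {A,C}.
The partition is now stable with 2 blocks: {B,E} | {A,C}.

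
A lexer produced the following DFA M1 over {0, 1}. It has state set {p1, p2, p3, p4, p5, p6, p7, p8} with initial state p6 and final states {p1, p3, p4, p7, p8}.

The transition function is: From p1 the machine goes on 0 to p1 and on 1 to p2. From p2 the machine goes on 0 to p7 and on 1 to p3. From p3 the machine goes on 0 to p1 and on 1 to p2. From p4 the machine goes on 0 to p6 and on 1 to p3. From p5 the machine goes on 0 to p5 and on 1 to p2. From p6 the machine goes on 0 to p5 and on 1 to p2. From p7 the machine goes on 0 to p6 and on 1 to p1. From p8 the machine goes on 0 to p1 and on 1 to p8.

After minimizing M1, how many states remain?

States {p4,p8} cannot be reached from the start state, so discard them.
Start with accepting vs non-accepting: {p1,p3,p7} | {p2,p5,p6}.
Refine {p1,p3,p7} on symbol 0: members go to different blocks, giving {p1,p3} and {p7}.
Split {p2,p5,p6} by δ(·,0) → {p5,p6} and {p2}.
Stable partition: {p1,p3} | {p5,p6} | {p7} | {p2} — 4 equivalence classes.

4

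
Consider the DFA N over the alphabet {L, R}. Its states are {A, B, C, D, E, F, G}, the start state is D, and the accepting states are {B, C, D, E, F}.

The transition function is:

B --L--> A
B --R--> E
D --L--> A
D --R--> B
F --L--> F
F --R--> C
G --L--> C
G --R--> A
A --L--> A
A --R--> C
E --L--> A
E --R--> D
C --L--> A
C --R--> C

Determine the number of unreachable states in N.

BFS from D reaches {A, B, C, D, E}; the 2 state(s) F, G are never visited.

2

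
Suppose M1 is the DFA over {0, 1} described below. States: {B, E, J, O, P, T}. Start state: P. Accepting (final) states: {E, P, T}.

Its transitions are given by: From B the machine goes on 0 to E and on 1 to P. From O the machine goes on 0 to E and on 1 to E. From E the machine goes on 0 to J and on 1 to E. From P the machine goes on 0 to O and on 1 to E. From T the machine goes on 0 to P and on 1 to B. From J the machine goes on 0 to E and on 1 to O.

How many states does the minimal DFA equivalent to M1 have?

States {B,T} cannot be reached from the start state, so discard them.
Start with accepting vs non-accepting: {E,P} | {J,O}.
On input 1, block {J,O} splits into {O} and {J}.
On input 0, block {E,P} splits into {E} and {P}.
The partition is now stable with 4 blocks: {E} | {O} | {J} | {P}.

4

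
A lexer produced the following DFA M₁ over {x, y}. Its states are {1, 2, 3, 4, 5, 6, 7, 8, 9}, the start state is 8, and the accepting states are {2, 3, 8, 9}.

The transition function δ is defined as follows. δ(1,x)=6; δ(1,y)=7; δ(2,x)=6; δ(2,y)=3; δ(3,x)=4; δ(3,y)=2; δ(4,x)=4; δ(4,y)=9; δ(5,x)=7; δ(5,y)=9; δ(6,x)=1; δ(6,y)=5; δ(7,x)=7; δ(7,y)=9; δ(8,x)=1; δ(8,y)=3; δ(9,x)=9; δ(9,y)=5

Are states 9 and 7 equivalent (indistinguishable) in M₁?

All states are reachable from the start state.
Initial partition by acceptance: {2,3,8,9} | {1,4,5,6,7}.
Refine {2,3,8,9} on symbol x: members go to different blocks, giving {2,3,8} and {9}.
Refine {1,4,5,6,7} on symbol y: members go to different blocks, giving {4,5,7} and {1,6}.
On input x, block {2,3,8} splits into {2,8} and {3}.
Stable partition: {2,8} | {4,5,7} | {9} | {1,6} | {3} — 5 equivalence classes.
9 and 7 end up in different blocks, so they are distinguishable. For instance, the string 'ε' is accepted from only 9.

No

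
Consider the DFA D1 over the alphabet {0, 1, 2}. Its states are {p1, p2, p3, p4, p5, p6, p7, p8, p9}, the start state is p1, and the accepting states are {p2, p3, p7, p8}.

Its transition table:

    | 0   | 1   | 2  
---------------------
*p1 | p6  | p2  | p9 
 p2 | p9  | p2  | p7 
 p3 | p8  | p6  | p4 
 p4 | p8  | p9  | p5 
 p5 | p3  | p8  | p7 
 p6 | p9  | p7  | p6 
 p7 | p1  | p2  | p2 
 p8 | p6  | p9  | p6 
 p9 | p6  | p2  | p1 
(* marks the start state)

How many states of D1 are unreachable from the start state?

4

Starting at p1 and following transitions, the reachable set is {p1, p2, p6, p7, p9}. That leaves p3, p4, p5, p8 unreachable — 4 in total.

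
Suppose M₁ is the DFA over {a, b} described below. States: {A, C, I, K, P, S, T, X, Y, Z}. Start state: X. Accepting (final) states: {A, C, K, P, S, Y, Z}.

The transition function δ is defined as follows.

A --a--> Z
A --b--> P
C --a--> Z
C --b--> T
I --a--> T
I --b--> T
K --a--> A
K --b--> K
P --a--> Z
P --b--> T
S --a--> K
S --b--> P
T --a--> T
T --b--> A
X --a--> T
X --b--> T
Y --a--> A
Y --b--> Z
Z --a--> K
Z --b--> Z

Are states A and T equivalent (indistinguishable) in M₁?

Reachable states from the start: {A,K,P,T,X,Z}. Unreachable: {C,I,S,Y} — drop them.
Start with accepting vs non-accepting: {A,K,P,Z} | {T,X}.
Refine {A,K,P,Z} on symbol b: members go to different blocks, giving {A,K,Z} and {P}.
Split {A,K,Z} by δ(·,b) → {K,Z} and {A}.
Split {K,Z} by δ(·,a) → {Z} and {K}.
Refine {T,X} on symbol b: members go to different blocks, giving {T} and {X}.
The partition is now stable with 6 blocks: {Z} | {T} | {P} | {A} | {K} | {X}.
A and T end up in different blocks, so they are distinguishable. For instance, the string 'ε' is accepted from only A.

No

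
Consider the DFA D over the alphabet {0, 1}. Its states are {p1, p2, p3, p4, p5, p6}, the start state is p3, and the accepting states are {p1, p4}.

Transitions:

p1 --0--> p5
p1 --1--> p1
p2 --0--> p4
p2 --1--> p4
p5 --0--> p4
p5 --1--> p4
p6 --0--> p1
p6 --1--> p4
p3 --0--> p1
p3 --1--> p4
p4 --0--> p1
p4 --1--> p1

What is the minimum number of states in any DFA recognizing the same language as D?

States {p2,p6} cannot be reached from the start state, so discard them.
Start with accepting vs non-accepting: {p1,p4} | {p3,p5}.
Refine {p1,p4} on symbol 0: members go to different blocks, giving {p1} and {p4}.
Split {p3,p5} by δ(·,0) → {p3} and {p5}.
Stable partition: {p1} | {p3} | {p4} | {p5} — 4 equivalence classes.

4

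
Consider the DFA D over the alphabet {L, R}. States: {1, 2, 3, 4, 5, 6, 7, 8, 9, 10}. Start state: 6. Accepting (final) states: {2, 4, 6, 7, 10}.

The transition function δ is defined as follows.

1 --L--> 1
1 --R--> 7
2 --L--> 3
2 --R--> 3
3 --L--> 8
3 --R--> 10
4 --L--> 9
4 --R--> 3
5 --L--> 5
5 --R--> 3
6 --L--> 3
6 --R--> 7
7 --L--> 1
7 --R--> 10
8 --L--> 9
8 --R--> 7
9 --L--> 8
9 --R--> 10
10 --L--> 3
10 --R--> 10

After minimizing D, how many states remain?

2

Reachable states from the start: {1,3,6,7,8,9,10}. Unreachable: {2,4,5} — drop them.
Start with accepting vs non-accepting: {6,7,10} | {1,3,8,9}.
Stable partition: {6,7,10} | {1,3,8,9} — 2 equivalence classes.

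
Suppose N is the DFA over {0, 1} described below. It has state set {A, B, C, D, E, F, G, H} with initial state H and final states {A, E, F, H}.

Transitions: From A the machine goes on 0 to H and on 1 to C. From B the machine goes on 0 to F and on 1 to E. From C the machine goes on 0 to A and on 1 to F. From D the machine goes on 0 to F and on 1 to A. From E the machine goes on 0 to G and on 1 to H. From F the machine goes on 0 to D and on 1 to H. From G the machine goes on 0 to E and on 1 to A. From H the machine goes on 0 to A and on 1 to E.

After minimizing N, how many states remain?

5

States {B} cannot be reached from the start state, so discard them.
Initial partition by acceptance: {A,E,F,H} | {C,D,G}.
Split {A,E,F,H} by δ(·,0) → {A,H} and {E,F}.
Split {A,H} by δ(·,1) → {A} and {H}.
Split {C,D,G} by δ(·,0) → {D,G} and {C}.
No further refinement is possible. Final partition (5 blocks): {A} | {D,G} | {E,F} | {H} | {C}.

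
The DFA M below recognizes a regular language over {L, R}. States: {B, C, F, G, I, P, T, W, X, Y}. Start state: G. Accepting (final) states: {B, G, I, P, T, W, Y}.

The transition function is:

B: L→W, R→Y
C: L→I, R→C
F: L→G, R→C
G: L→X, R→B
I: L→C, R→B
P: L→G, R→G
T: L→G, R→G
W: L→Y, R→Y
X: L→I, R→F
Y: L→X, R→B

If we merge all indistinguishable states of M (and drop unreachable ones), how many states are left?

First remove the unreachable states {P,T}; 8 states remain.
Initial partition by acceptance: {B,G,I,W,Y} | {C,F,X}.
Split {B,G,I,W,Y} by δ(·,L) → {G,I,Y} and {B,W}.
Split {B,W} by δ(·,L) → {B} and {W}.
The partition is now stable with 4 blocks: {G,I,Y} | {C,F,X} | {B} | {W}.

4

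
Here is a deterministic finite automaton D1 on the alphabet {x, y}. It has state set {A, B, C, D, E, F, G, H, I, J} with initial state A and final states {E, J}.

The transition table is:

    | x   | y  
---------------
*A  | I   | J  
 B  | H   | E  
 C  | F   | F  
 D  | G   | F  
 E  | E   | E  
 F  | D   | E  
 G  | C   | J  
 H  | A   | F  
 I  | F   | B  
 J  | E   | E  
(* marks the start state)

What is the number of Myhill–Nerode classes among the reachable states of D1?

P0 = {E,J} | {A,B,C,D,F,G,H,I}.
Split {A,B,C,D,F,G,H,I} by δ(·,y) → {A,B,F,G} and {C,D,H,I}.
No further refinement is possible. Final partition (3 blocks): {E,J} | {A,B,F,G} | {C,D,H,I}.

3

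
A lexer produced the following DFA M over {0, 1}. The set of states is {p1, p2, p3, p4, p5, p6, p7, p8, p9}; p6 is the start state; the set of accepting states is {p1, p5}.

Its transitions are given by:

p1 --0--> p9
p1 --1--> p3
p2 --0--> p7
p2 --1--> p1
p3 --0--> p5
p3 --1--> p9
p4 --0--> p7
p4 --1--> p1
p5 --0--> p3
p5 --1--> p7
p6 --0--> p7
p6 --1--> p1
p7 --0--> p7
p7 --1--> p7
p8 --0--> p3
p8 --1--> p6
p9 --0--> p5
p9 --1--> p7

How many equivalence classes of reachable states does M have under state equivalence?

6

Reachable states from the start: {p1,p3,p5,p6,p7,p9}. Unreachable: {p2,p4,p8} — drop them.
Start with accepting vs non-accepting: {p1,p5} | {p3,p6,p7,p9}.
On input 0, block {p3,p6,p7,p9} splits into {p3,p9} and {p6,p7}.
Split {p1,p5} by δ(·,1) → {p1} and {p5}.
Refine {p3,p9} on symbol 1: members go to different blocks, giving {p3} and {p9}.
Refine {p6,p7} on symbol 1: members go to different blocks, giving {p6} and {p7}.
Stable partition: {p1} | {p3} | {p6} | {p5} | {p9} | {p7} — 6 equivalence classes.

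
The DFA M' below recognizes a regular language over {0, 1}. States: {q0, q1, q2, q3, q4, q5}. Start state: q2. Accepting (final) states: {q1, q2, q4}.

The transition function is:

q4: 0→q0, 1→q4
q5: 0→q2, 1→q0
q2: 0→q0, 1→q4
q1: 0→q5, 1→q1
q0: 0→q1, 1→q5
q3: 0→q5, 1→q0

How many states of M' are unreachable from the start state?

1

BFS from q2 reaches {q0, q1, q2, q4, q5}; the 1 state(s) q3 are never visited.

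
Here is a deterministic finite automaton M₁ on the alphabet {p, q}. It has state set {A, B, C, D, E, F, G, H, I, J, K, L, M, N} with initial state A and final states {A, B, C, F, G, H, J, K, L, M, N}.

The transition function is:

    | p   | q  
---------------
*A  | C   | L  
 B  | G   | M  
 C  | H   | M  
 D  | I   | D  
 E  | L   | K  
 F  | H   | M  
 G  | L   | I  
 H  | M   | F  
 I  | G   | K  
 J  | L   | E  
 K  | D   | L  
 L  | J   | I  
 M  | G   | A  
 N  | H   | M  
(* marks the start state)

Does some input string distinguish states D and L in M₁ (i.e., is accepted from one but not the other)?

First remove the unreachable states {B,N}; 12 states remain.
Initial partition by acceptance: {A,C,F,G,H,J,K,L,M} | {D,E,I}.
Split {A,C,F,G,H,J,K,L,M} by δ(·,p) → {A,C,F,G,H,J,L,M} and {K}.
Split {A,C,F,G,H,J,L,M} by δ(·,q) → {A,C,F,H,M} and {G,J,L}.
Refine {A,C,F,H,M} on symbol p: members go to different blocks, giving {A,C,F,H} and {M}.
Refine {A,C,F,H} on symbol p: members go to different blocks, giving {A,C,F} and {H}.
Split {A,C,F} by δ(·,p) → {C,F} and {A}.
Split {D,E,I} by δ(·,p) → {E,I} and {D}.
The partition is now stable with 8 blocks: {C,F} | {E,I} | {K} | {G,J,L} | {M} | {H} | {A} | {D}.
D and L end up in different blocks, so they are distinguishable. For instance, the string 'ε' is accepted from only L.

Yes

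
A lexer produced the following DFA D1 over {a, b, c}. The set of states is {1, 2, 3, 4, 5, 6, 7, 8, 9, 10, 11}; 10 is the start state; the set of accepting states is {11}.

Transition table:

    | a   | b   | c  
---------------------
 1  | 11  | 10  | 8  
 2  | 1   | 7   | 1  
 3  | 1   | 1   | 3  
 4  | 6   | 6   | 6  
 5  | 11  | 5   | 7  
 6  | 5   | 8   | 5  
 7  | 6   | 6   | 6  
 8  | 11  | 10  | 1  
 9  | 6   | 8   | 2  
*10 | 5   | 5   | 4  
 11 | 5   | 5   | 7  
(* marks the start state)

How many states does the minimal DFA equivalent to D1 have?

6

First remove the unreachable states {2,3,9}; 8 states remain.
Start with accepting vs non-accepting: {11} | {1,4,5,6,7,8,10}.
On input a, block {1,4,5,6,7,8,10} splits into {4,6,7,10} and {1,5,8}.
Split {4,6,7,10} by δ(·,a) → {4,7} and {6,10}.
Split {1,5,8} by δ(·,b) → {1,8} and {5}.
Refine {6,10} on symbol b: members go to different blocks, giving {6} and {10}.
No further refinement is possible. Final partition (6 blocks): {11} | {4,7} | {1,8} | {6} | {5} | {10}.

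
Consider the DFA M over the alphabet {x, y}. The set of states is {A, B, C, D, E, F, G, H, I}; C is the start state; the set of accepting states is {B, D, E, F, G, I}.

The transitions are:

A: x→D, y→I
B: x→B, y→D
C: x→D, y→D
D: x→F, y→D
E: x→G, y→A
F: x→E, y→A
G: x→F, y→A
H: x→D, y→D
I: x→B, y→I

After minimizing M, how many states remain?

States {H} cannot be reached from the start state, so discard them.
P0 = {B,D,E,F,G,I} | {A,C}.
Refine {B,D,E,F,G,I} on symbol y: members go to different blocks, giving {B,D,I} and {E,F,G}.
Refine {B,D,I} on symbol x: members go to different blocks, giving {B,I} and {D}.
Split {B,I} by δ(·,y) → {B} and {I}.
On input y, block {A,C} splits into {A} and {C}.
Stable partition: {B} | {A} | {E,F,G} | {D} | {I} | {C} — 6 equivalence classes.

6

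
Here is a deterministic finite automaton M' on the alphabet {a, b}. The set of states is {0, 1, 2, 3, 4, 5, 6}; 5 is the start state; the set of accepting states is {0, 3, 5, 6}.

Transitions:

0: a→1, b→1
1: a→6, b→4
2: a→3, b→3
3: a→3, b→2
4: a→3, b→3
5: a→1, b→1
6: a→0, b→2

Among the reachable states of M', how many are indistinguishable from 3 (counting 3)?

1

Initial partition by acceptance: {0,3,5,6} | {1,2,4}.
On input a, block {0,3,5,6} splits into {0,5} and {3,6}.
Split {1,2,4} by δ(·,b) → {2,4} and {1}.
On input a, block {3,6} splits into {3} and {6}.
No further refinement is possible. Final partition (5 blocks): {0,5} | {2,4} | {3} | {1} | {6}.
State 3 belongs to the block {3}, which has 1 states.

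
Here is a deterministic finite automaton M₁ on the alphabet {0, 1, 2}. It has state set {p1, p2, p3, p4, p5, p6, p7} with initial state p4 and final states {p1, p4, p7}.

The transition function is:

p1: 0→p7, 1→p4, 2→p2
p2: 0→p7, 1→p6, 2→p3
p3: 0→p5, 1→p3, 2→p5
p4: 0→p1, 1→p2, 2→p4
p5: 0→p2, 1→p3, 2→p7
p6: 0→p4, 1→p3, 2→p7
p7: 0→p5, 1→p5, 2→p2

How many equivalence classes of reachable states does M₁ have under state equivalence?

7

Every state is reachable, so we keep all 7.
Start with accepting vs non-accepting: {p1,p4,p7} | {p2,p3,p5,p6}.
Split {p1,p4,p7} by δ(·,0) → {p1,p4} and {p7}.
Refine {p1,p4} on symbol 0: members go to different blocks, giving {p1} and {p4}.
Refine {p2,p3,p5,p6} on symbol 0: members go to different blocks, giving {p3,p5} and {p2} and {p6}.
Split {p3,p5} by δ(·,0) → {p3} and {p5}.
The partition is now stable with 7 blocks: {p1} | {p3} | {p7} | {p4} | {p2} | {p6} | {p5}.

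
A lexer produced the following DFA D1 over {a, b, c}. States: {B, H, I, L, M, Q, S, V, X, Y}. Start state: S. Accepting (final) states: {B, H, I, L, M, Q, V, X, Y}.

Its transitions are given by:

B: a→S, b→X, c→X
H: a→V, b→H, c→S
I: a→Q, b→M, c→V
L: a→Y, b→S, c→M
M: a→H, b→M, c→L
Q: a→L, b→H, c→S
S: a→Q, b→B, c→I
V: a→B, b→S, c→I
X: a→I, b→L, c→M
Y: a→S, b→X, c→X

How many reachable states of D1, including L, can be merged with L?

All states are reachable from the start state.
P0 = {B,H,I,L,M,Q,V,X,Y} | {S}.
Refine {B,H,I,L,M,Q,V,X,Y} on symbol a: members go to different blocks, giving {H,I,L,M,Q,V,X} and {B,Y}.
On input a, block {H,I,L,M,Q,V,X} splits into {H,I,M,Q,X} and {L,V}.
On input a, block {H,I,M,Q,X} splits into {I,M,X} and {H,Q}.
Split {I,M,X} by δ(·,a) → {I,M} and {X}.
Stable partition: {I,M} | {S} | {B,Y} | {L,V} | {H,Q} | {X} — 6 equivalence classes.
State L belongs to the block {L,V}, which has 2 states.

2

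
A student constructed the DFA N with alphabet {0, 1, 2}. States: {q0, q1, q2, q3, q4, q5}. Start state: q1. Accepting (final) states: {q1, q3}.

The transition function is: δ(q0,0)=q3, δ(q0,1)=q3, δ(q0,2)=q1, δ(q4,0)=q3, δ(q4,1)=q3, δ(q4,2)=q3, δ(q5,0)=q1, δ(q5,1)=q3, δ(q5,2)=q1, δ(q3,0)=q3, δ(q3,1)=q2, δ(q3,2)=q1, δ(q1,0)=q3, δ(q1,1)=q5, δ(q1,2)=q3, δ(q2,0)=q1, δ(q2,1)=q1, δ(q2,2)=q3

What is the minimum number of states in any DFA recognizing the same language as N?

First remove the unreachable states {q0,q4}; 4 states remain.
Start with accepting vs non-accepting: {q1,q3} | {q2,q5}.
Stable partition: {q1,q3} | {q2,q5} — 2 equivalence classes.

2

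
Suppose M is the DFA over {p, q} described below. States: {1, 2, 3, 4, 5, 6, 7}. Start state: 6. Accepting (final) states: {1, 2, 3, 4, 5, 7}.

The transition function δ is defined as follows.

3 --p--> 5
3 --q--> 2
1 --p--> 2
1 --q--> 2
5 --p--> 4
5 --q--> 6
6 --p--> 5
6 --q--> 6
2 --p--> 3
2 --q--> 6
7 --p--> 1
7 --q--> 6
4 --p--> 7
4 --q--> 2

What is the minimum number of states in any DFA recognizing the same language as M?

3

Start with accepting vs non-accepting: {1,2,3,4,5,7} | {6}.
Split {1,2,3,4,5,7} by δ(·,q) → {1,3,4} and {2,5,7}.
No further refinement is possible. Final partition (3 blocks): {1,3,4} | {6} | {2,5,7}.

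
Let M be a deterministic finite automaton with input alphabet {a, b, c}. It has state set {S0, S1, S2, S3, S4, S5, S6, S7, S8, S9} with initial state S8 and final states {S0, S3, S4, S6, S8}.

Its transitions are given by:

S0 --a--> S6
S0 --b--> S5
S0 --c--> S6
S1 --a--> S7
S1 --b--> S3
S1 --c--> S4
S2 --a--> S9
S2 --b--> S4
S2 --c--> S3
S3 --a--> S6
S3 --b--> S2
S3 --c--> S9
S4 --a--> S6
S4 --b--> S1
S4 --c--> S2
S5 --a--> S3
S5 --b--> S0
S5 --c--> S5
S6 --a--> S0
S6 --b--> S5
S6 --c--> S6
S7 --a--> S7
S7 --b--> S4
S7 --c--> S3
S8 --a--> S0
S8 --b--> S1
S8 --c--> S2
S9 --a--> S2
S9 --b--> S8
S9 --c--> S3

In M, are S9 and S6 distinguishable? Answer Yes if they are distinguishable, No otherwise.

Yes

All states are reachable from the start state.
P0 = {S0,S3,S4,S6,S8} | {S1,S2,S5,S7,S9}.
On input c, block {S0,S3,S4,S6,S8} splits into {S3,S4,S8} and {S0,S6}.
On input a, block {S1,S2,S5,S7,S9} splits into {S1,S2,S7,S9} and {S5}.
Stable partition: {S3,S4,S8} | {S1,S2,S7,S9} | {S0,S6} | {S5} — 4 equivalence classes.
S9 and S6 end up in different blocks, so they are distinguishable. For instance, the string 'ε' is accepted from only S6.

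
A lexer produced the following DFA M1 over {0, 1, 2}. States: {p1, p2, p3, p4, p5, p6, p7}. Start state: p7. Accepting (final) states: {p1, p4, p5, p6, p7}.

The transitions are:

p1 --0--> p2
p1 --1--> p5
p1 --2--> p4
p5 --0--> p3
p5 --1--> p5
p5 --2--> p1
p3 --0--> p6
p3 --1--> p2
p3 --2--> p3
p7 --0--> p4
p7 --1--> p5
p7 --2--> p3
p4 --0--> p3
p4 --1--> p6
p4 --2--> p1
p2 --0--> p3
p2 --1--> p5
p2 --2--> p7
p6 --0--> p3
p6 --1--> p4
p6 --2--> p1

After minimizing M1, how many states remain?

Every state is reachable, so we keep all 7.
Initial partition by acceptance: {p1,p4,p5,p6,p7} | {p2,p3}.
Refine {p1,p4,p5,p6,p7} on symbol 0: members go to different blocks, giving {p1,p4,p5,p6} and {p7}.
On input 0, block {p2,p3} splits into {p2} and {p3}.
Refine {p1,p4,p5,p6} on symbol 0: members go to different blocks, giving {p4,p5,p6} and {p1}.
Stable partition: {p4,p5,p6} | {p2} | {p7} | {p3} | {p1} — 5 equivalence classes.

5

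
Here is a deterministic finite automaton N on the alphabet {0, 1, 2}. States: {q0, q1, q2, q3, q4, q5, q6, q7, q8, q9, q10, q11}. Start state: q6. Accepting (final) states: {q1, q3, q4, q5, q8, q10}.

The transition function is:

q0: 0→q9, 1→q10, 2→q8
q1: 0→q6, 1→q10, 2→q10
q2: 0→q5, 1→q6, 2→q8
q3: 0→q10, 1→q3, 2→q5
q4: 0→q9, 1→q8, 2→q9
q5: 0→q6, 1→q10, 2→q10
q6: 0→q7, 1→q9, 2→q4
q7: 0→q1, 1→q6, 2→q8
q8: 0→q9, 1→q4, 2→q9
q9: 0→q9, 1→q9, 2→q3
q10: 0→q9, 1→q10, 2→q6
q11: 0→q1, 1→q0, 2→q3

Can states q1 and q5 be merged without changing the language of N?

Yes

Reachable states from the start: {q1,q3,q4,q5,q6,q7,q8,q9,q10}. Unreachable: {q0,q2,q11} — drop them.
Initial partition by acceptance: {q1,q3,q4,q5,q8,q10} | {q6,q7,q9}.
On input 0, block {q1,q3,q4,q5,q8,q10} splits into {q1,q4,q5,q8,q10} and {q3}.
Refine {q1,q4,q5,q8,q10} on symbol 2: members go to different blocks, giving {q4,q8,q10} and {q1,q5}.
Split {q6,q7,q9} by δ(·,0) → {q6,q9} and {q7}.
Refine {q6,q9} on symbol 0: members go to different blocks, giving {q6} and {q9}.
Refine {q4,q8,q10} on symbol 2: members go to different blocks, giving {q4,q8} and {q10}.
No further refinement is possible. Final partition (7 blocks): {q4,q8} | {q6} | {q3} | {q1,q5} | {q7} | {q9} | {q10}.
q1 and q5 lie in the same block of the stable partition, so they are equivalent — no string distinguishes them.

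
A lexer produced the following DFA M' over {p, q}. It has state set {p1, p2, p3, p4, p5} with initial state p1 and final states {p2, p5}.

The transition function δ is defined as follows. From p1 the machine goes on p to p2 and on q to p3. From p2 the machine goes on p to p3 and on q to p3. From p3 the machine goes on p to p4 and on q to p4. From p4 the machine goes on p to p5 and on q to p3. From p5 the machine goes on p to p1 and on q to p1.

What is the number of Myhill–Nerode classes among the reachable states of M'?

All states are reachable from the start state.
Initial partition by acceptance: {p2,p5} | {p1,p3,p4}.
Split {p1,p3,p4} by δ(·,p) → {p1,p4} and {p3}.
Split {p2,p5} by δ(·,p) → {p2} and {p5}.
On input p, block {p1,p4} splits into {p1} and {p4}.
No further refinement is possible. Final partition (5 blocks): {p2} | {p1} | {p3} | {p5} | {p4}.

5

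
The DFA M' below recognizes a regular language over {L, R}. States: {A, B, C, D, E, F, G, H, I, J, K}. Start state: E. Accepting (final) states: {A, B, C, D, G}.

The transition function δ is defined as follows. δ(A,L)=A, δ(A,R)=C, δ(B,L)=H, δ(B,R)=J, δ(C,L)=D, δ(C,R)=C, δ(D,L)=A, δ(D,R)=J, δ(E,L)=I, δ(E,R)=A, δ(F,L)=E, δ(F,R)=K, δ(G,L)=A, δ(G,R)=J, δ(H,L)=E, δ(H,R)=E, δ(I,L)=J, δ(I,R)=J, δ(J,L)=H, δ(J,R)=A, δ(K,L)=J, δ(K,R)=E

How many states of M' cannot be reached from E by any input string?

4

BFS from E reaches {A, C, D, E, H, I, J}; the 4 state(s) B, F, G, K are never visited.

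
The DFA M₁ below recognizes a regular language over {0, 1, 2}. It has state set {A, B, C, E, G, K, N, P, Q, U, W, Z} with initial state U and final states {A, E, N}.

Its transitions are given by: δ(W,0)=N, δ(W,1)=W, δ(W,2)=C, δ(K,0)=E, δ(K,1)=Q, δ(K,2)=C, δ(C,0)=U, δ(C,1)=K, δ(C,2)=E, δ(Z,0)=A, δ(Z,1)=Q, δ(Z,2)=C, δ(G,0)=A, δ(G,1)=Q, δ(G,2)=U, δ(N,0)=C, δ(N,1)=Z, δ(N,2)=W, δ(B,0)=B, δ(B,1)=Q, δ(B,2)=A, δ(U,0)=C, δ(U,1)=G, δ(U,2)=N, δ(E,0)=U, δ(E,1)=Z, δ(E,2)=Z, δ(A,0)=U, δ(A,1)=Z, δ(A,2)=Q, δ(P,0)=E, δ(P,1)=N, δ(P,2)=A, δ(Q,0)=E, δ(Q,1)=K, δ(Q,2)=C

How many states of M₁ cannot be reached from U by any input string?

Starting at U and following transitions, the reachable set is {A, C, E, G, K, N, Q, U, W, Z}. That leaves B, P unreachable — 2 in total.

2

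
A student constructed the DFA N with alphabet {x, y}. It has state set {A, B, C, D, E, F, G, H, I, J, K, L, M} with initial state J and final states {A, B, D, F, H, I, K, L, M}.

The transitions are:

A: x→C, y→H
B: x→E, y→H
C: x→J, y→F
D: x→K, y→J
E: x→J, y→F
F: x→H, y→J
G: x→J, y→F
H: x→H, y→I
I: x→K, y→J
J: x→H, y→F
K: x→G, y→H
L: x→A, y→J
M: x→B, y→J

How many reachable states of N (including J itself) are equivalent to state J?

1

Reachable states from the start: {F,G,H,I,J,K}. Unreachable: {A,B,C,D,E,L,M} — drop them.
Initial partition by acceptance: {F,H,I,K} | {G,J}.
On input x, block {F,H,I,K} splits into {F,H,I} and {K}.
On input x, block {F,H,I} splits into {F,H} and {I}.
Split {F,H} by δ(·,y) → {F} and {H}.
Refine {G,J} on symbol x: members go to different blocks, giving {G} and {J}.
Stable partition: {F} | {G} | {K} | {I} | {H} | {J} — 6 equivalence classes.
The equivalence class containing J is {J}, of size 1.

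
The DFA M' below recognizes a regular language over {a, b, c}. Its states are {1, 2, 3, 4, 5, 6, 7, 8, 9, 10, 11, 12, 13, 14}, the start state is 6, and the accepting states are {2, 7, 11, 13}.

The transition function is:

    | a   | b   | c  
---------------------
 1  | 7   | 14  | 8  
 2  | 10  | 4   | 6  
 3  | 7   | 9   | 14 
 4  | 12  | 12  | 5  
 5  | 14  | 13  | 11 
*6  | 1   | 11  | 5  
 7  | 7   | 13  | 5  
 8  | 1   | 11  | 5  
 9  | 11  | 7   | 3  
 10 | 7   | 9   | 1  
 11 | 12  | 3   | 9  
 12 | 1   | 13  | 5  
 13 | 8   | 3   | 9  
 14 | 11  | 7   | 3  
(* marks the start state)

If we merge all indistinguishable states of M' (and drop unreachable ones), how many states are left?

States {2,4,10} cannot be reached from the start state, so discard them.
Start with accepting vs non-accepting: {7,11,13} | {1,3,5,6,8,9,12,14}.
Refine {7,11,13} on symbol a: members go to different blocks, giving {11,13} and {7}.
Refine {1,3,5,6,8,9,12,14} on symbol a: members go to different blocks, giving {5,6,8,12} and {1,3} and {9,14}.
Refine {5,6,8,12} on symbol a: members go to different blocks, giving {6,8,12} and {5}.
On input c, block {1,3} splits into {1} and {3}.
Stable partition: {11,13} | {6,8,12} | {7} | {1} | {9,14} | {5} | {3} — 7 equivalence classes.

7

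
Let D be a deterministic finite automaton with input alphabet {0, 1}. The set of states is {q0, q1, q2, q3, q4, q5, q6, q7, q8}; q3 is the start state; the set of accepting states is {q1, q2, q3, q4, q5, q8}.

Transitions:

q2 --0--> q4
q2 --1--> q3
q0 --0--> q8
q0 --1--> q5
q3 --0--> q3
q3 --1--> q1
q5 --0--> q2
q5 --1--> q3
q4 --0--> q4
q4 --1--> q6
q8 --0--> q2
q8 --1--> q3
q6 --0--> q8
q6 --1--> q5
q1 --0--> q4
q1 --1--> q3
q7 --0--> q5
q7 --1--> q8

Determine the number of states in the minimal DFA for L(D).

5

Reachable states from the start: {q1,q2,q3,q4,q5,q6,q8}. Unreachable: {q0,q7} — drop them.
Start with accepting vs non-accepting: {q1,q2,q3,q4,q5,q8} | {q6}.
Split {q1,q2,q3,q4,q5,q8} by δ(·,1) → {q1,q2,q3,q5,q8} and {q4}.
On input 0, block {q1,q2,q3,q5,q8} splits into {q3,q5,q8} and {q1,q2}.
Split {q3,q5,q8} by δ(·,0) → {q5,q8} and {q3}.
The partition is now stable with 5 blocks: {q5,q8} | {q6} | {q4} | {q1,q2} | {q3}.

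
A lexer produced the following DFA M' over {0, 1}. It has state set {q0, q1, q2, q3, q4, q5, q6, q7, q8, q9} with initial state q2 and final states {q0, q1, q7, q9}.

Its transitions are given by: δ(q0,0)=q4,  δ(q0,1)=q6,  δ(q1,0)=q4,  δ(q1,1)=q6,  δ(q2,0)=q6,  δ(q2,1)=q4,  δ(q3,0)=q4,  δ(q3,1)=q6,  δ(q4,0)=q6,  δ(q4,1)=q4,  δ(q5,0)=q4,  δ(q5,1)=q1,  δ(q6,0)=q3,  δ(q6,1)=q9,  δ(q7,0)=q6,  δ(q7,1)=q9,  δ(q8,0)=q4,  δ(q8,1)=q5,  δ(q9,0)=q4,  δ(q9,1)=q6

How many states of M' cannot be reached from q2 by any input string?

5

Starting at q2 and following transitions, the reachable set is {q2, q3, q4, q6, q9}. That leaves q0, q1, q5, q7, q8 unreachable — 5 in total.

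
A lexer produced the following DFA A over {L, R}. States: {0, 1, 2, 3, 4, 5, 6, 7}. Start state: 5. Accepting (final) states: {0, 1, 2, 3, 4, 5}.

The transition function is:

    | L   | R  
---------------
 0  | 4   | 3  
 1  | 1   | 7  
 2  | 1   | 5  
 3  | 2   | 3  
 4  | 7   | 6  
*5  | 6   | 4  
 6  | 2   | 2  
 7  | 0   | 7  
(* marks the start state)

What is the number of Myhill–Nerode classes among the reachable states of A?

Every state is reachable, so we keep all 8.
P0 = {0,1,2,3,4,5} | {6,7}.
Refine {0,1,2,3,4,5} on symbol L: members go to different blocks, giving {0,1,2,3} and {4,5}.
Split {0,1,2,3} by δ(·,L) → {1,2,3} and {0}.
Split {1,2,3} by δ(·,R) → {1} and {2} and {3}.
On input L, block {6,7} splits into {6} and {7}.
Split {4,5} by δ(·,L) → {4} and {5}.
The partition is now stable with 8 blocks: {1} | {6} | {4} | {0} | {2} | {3} | {7} | {5}.

8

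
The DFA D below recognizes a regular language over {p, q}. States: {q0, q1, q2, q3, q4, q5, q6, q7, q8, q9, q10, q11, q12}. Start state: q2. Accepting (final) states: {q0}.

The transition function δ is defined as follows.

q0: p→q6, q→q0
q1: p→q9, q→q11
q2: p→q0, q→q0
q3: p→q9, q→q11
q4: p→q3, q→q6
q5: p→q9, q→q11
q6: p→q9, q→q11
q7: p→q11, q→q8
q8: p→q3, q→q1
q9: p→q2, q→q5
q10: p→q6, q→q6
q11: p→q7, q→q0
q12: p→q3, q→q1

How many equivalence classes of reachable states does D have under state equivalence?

States {q4,q10,q12} cannot be reached from the start state, so discard them.
P0 = {q0} | {q1,q2,q3,q5,q6,q7,q8,q9,q11}.
Split {q1,q2,q3,q5,q6,q7,q8,q9,q11} by δ(·,p) → {q1,q3,q5,q6,q7,q8,q9,q11} and {q2}.
On input p, block {q1,q3,q5,q6,q7,q8,q9,q11} splits into {q1,q3,q5,q6,q7,q8,q11} and {q9}.
On input p, block {q1,q3,q5,q6,q7,q8,q11} splits into {q1,q3,q5,q6} and {q7,q8,q11}.
On input p, block {q7,q8,q11} splits into {q7,q11} and {q8}.
Split {q7,q11} by δ(·,q) → {q7} and {q11}.
No further refinement is possible. Final partition (7 blocks): {q0} | {q1,q3,q5,q6} | {q2} | {q9} | {q7} | {q8} | {q11}.

7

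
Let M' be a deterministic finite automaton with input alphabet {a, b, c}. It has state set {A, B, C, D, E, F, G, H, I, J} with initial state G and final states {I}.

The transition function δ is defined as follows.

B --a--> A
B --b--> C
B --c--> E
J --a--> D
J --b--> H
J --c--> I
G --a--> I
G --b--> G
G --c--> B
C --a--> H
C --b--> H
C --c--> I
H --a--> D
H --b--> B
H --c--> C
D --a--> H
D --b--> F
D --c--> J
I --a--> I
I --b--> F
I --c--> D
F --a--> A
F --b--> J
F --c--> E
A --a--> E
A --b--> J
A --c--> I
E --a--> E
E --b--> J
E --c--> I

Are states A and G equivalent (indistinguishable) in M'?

No

All states are reachable from the start state.
Start with accepting vs non-accepting: {I} | {A,B,C,D,E,F,G,H,J}.
On input a, block {A,B,C,D,E,F,G,H,J} splits into {A,B,C,D,E,F,H,J} and {G}.
Refine {A,B,C,D,E,F,H,J} on symbol c: members go to different blocks, giving {A,C,E,J} and {B,D,F,H}.
Refine {A,C,E,J} on symbol a: members go to different blocks, giving {A,E} and {C,J}.
Refine {B,D,F,H} on symbol a: members go to different blocks, giving {B,F} and {D,H}.
Stable partition: {I} | {A,E} | {G} | {B,F} | {C,J} | {D,H} — 6 equivalence classes.
A and G end up in different blocks, so they are distinguishable. For instance, the string 'a' is accepted from only G.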